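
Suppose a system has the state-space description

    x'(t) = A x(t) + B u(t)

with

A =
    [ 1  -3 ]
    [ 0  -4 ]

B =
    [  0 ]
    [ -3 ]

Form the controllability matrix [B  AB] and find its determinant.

AB = [[9], [12]]
Controllability matrix C = [B  AB] = [[0, 9], [-3, 12]]
det(C) = 0·12 - 9·(-3) = 0 - (-27) = 27
Since det(C) ≠ 0, rank(C) = 2 and the system is completely controllable.

27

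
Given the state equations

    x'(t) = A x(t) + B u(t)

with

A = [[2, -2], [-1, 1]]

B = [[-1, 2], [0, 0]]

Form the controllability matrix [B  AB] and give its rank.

AB = [[-2, 4], [1, -2]]
Controllability matrix C = [B  AB] = [[-1, 2, -2, 4], [0, 0, 1, -2]]
Take the 2×2 submatrix of C formed by columns 1, 3: [[-1, -2], [0, 1]]. Its determinant is (-1)·1 - (-2)·0 = -1 - 0 = -1 ≠ 0.
So rank(C) ≥ 2; since C has 2 rows, rank(C) = 2.
rank(C) = 2 = n, so the pair (A, B) is completely controllable.

2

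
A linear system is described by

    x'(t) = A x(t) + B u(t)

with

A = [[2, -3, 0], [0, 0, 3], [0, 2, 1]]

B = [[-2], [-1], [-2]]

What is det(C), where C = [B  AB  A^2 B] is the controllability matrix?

-232

AB = [[-1], [-6], [-4]]
A^2B = [[16], [-12], [-16]]
Controllability matrix C = [B  AB  A^2B] = [[-2, -1, 16], [-1, -6, -12], [-2, -4, -16]]
Expanding along the first row, det(C) = (-2)·((-6)·(-16) - (-12)·(-4)) - (-1)·((-1)·(-16) - (-12)·(-2)) + 16·((-1)·(-4) - (-6)·(-2)) = (-2)·48 - (-1)·(-8) + 16·(-8) = -232
Since det(C) ≠ 0, rank(C) = 3 and the system is completely controllable.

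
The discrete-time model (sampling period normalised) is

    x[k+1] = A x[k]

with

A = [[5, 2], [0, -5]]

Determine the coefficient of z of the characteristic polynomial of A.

0

For a 2×2 matrix, det(zI - A) = z^2 - (tr A)z + det A.
tr A = 0, det A = -25.
So p(z) = z^2 - 25.
The coefficient of z is 0.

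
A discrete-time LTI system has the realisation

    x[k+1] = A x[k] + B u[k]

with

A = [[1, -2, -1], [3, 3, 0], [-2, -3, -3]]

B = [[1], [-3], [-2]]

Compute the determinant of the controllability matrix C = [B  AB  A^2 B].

-1506

AB = [[9], [-6], [13]]
A^2B = [[8], [9], [-39]]
Controllability matrix C = [B  AB  A^2B] = [[1, 9, 8], [-3, -6, 9], [-2, 13, -39]]
Expanding along the first row, det(C) = 1·((-6)·(-39) - 9·13) - 9·((-3)·(-39) - 9·(-2)) + 8·((-3)·13 - (-6)·(-2)) = 1·117 - 9·135 + 8·(-51) = -1506
Since det(C) ≠ 0, rank(C) = 3 and the system is completely controllable.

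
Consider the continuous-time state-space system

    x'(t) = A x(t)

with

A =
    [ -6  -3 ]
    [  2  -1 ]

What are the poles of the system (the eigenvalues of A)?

det(sI - A) = s^2 - (tr A)s + det A, with tr A = (-6) + (-1) = -7 and det A = (-6)·(-1) - (-3)·2 = 6 - (-6) = 12.
So p(s) = det(sI - A) = s^2 + 7s + 12.
Factor s^2 + 7s + 12: two numbers with sum -7 and product 12 are -3 and -4, so s^2 + 7s + 12 = (s + 3)(s + 4).
Hence p(s) = (s + 3) (s + 4), with roots -4, -3.
All eigenvalues have negative real part, so the system is asymptotically stable.

-4, -3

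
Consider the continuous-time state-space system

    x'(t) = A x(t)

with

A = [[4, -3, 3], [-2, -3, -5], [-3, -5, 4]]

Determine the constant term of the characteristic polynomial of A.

Expand det(sI - A) for the 3×3 matrix.
p(s) = s^3 - 5s^2 - 30s + 214.
(Check: constant term = det(-A) = (-1)^3 det A = 214; coefficient of s^2 = -tr A = -5.)
The constant term is 214.

214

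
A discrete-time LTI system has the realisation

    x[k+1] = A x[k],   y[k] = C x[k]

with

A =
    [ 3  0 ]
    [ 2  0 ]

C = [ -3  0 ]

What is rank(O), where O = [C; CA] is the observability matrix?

1

CA = [[-9, 0]]
Observability matrix O = [C; CA] = [[-3, 0], [-9, 0]]
Every row of O is a scalar multiple of row 1 = [-3, 0] (multipliers 1, 3), so the rows span a one-dimensional space.
O ≠ 0, hence rank(O) = 1.
rank(O) = 1 < n = 2, so the pair (A, C) is not completely observable.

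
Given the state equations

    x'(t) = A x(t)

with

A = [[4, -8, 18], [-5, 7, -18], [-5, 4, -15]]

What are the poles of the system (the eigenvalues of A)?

-6, -1, 3

det(sI - A) = s^3 - (tr A)s^2 + (M11 + M22 + M33)s - det A, where Mii is the 2×2 principal minor of A obtained by deleting row i and column i.
tr A = 4 + 7 + (-15) = -4; M11 = 7·(-15) - (-18)·4 = -105 - (-72) = -33; M22 = 4·(-15) - 18·(-5) = -60 - (-90) = 30; M33 = 4·7 - (-8)·(-5) = 28 - 40 = -12; sum of minors = -15.
det A = 4·(7·(-15) - (-18)·4) - (-8)·((-5)·(-15) - (-18)·(-5)) + 18·((-5)·4 - 7·(-5)) = 4·(-33) - (-8)·(-15) + 18·15 = 18.
So p(s) = det(sI - A) = s^3 + 4s^2 - 15s - 18.
Rational-root test: any integer root divides -18. Testing small divisors, s = -1 works: p(-1) = -1 + 4 + 15 + (-18) = 0, so (s + 1) is a factor.
Dividing, p(s) = (s + 1)(s^2 + 3s - 18).
Factor s^2 + 3s - 18: two numbers with sum -3 and product -18 are 3 and -6, so s^2 + 3s - 18 = (s - 3)(s + 6).
Hence p(s) = (s - 3) (s + 1) (s + 6), with roots -6, -1, 3.
At least one eigenvalue has non-negative real part, so the system is not asymptotically stable.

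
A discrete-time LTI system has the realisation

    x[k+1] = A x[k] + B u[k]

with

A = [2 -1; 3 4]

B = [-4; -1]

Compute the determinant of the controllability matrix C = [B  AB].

AB = [[-7], [-16]]
Controllability matrix C = [B  AB] = [[-4, -7], [-1, -16]]
det(C) = (-4)·(-16) - (-7)·(-1) = 64 - 7 = 57
Since det(C) ≠ 0, rank(C) = 2 and the system is completely controllable.

57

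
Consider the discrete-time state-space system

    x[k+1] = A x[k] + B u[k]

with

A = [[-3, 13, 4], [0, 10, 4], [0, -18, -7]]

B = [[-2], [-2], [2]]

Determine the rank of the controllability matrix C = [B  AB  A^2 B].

2

AB = [[-12], [-12], [22]]
A^2B = [[-32], [-32], [62]]
Controllability matrix C = [B  AB  A^2B] = [[-2, -12, -32], [-2, -12, -32], [2, 22, 62]]
The rows r1, r2, r3 of C are linearly dependent: -r1 + r2 = 0 (check each entry), so rank(C) ≤ 2.
The 2×2 minor from rows 1, 3, columns 1, 2 is (-2)·22 - (-12)·2 = -44 - (-24) = -20 ≠ 0, so rank(C) = 2.
rank(C) = 2 < n = 3, so the pair (A, B) is not completely controllable.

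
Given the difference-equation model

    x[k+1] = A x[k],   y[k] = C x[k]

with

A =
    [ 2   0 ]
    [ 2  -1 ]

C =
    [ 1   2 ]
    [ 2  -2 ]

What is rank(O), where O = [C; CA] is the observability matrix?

CA = [[6, -2], [0, 2]]
Observability matrix O = [C; CA] = [[1, 2], [2, -2], [6, -2], [0, 2]]
Take the 2×2 submatrix of O formed by rows 1, 2: [[1, 2], [2, -2]]. Its determinant is 1·(-2) - 2·2 = -2 - 4 = -6 ≠ 0.
So rank(O) ≥ 2; since O has 2 columns, rank(O) = 2.
rank(O) = 2 = n, so the pair (A, C) is completely observable.

2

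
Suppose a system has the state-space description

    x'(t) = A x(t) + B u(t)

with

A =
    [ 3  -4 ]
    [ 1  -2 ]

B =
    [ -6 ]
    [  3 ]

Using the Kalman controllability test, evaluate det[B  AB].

162

AB = [[-30], [-12]]
Controllability matrix C = [B  AB] = [[-6, -30], [3, -12]]
det(C) = (-6)·(-12) - (-30)·3 = 72 - (-90) = 162
Since det(C) ≠ 0, rank(C) = 2 and the system is completely controllable.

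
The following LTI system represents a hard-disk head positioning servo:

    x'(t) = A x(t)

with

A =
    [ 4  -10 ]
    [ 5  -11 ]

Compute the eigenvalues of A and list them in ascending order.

-6, -1

det(sI - A) = s^2 - (tr A)s + det A, with tr A = 4 + (-11) = -7 and det A = 4·(-11) - (-10)·5 = -44 - (-50) = 6.
So p(s) = det(sI - A) = s^2 + 7s + 6.
Factor s^2 + 7s + 6: two numbers with sum -7 and product 6 are -1 and -6, so s^2 + 7s + 6 = (s + 1)(s + 6).
Hence p(s) = (s + 1) (s + 6), with roots -6, -1.
All eigenvalues have negative real part, so the system is asymptotically stable.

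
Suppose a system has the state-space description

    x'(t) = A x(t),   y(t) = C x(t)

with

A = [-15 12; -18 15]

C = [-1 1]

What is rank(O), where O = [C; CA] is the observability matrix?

CA = [[-3, 3]]
Observability matrix O = [C; CA] = [[-1, 1], [-3, 3]]
Every row of O is a scalar multiple of row 1 = [-1, 1] (multipliers 1, 3), so the rows span a one-dimensional space.
O ≠ 0, hence rank(O) = 1.
rank(O) = 1 < n = 2, so the pair (A, C) is not completely observable.

1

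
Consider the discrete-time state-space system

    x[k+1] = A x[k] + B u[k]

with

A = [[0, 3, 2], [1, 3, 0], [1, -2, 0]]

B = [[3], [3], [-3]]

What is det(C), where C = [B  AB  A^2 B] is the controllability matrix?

AB = [[3], [12], [-3]]
A^2B = [[30], [39], [-21]]
Controllability matrix C = [B  AB  A^2B] = [[3, 3, 30], [3, 12, 39], [-3, -3, -21]]
Expanding along the first row, det(C) = 3·(12·(-21) - 39·(-3)) - 3·(3·(-21) - 39·(-3)) + 30·(3·(-3) - 12·(-3)) = 3·(-135) - 3·54 + 30·27 = 243
Since det(C) ≠ 0, rank(C) = 3 and the system is completely controllable.

243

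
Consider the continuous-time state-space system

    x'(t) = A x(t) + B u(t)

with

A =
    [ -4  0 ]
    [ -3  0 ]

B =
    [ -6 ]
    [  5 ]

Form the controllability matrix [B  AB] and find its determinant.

AB = [[24], [18]]
Controllability matrix C = [B  AB] = [[-6, 24], [5, 18]]
det(C) = (-6)·18 - 24·5 = -108 - 120 = -228
Since det(C) ≠ 0, rank(C) = 2 and the system is completely controllable.

-228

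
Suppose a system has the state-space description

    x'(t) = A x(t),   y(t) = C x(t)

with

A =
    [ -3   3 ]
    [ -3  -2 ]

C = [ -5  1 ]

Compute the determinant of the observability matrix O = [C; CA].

CA = [[12, -17]]
Observability matrix O = [C; CA] = [[-5, 1], [12, -17]]
det(O) = (-5)·(-17) - 1·12 = 85 - 12 = 73
Since det(O) ≠ 0, rank(O) = 2 and the system is completely observable.

73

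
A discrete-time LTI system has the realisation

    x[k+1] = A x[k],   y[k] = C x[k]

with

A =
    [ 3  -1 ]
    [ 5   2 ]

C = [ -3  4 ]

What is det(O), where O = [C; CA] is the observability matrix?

-77

CA = [[11, 11]]
Observability matrix O = [C; CA] = [[-3, 4], [11, 11]]
det(O) = (-3)·11 - 4·11 = -33 - 44 = -77
Since det(O) ≠ 0, rank(O) = 2 and the system is completely observable.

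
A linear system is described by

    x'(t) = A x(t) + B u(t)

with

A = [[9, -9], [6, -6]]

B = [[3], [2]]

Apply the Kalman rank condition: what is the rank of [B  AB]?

AB = [[9], [6]]
Controllability matrix C = [B  AB] = [[3, 9], [2, 6]]
Every column of C is a scalar multiple of column 1 = [3, 2] (multipliers 1, 3), so the columns span a one-dimensional space.
C ≠ 0, hence rank(C) = 1.
rank(C) = 1 < n = 2, so the pair (A, B) is not completely controllable.

1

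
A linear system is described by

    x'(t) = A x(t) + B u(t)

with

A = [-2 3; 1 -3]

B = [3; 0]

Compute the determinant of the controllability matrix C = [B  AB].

AB = [[-6], [3]]
Controllability matrix C = [B  AB] = [[3, -6], [0, 3]]
det(C) = 3·3 - (-6)·0 = 9 - 0 = 9
Since det(C) ≠ 0, rank(C) = 2 and the system is completely controllable.

9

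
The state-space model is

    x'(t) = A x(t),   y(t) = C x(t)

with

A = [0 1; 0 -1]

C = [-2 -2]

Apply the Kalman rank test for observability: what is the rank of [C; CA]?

CA = [[0, 0]]
Observability matrix O = [C; CA] = [[-2, -2], [0, 0]]
Every row of O is a scalar multiple of row 1 = [-2, -2] (multipliers 1, 0), so the rows span a one-dimensional space.
O ≠ 0, hence rank(O) = 1.
rank(O) = 1 < n = 2, so the pair (A, C) is not completely observable.

1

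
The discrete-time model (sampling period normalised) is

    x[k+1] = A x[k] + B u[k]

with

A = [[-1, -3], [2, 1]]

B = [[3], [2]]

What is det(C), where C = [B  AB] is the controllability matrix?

42

AB = [[-9], [8]]
Controllability matrix C = [B  AB] = [[3, -9], [2, 8]]
det(C) = 3·8 - (-9)·2 = 24 - (-18) = 42
Since det(C) ≠ 0, rank(C) = 2 and the system is completely controllable.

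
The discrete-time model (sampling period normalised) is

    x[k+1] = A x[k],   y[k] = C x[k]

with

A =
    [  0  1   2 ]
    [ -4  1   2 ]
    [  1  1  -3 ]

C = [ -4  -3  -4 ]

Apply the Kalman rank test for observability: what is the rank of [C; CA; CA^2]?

CA = [[8, -11, -2]]
CA^2 = [[42, -5, 0]]
Observability matrix O = [C; CA; CA^2] = [[-4, -3, -4], [8, -11, -2], [42, -5, 0]]
det(O) = (-4)·((-11)·0 - (-2)·(-5)) - (-3)·(8·0 - (-2)·42) + (-4)·(8·(-5) - (-11)·42) = (-4)·(-10) - (-3)·84 + (-4)·422 = -1396 ≠ 0, so rank(O) = 3.
rank(O) = 3 = n, so the pair (A, C) is completely observable.

3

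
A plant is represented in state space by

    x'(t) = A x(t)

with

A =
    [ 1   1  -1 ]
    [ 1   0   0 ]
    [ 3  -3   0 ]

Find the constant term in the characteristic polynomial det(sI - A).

Expand det(sI - A) for the 3×3 matrix.
p(s) = s^3 - s^2 + 2s - 3.
(Check: constant term = det(-A) = (-1)^3 det A = -3; coefficient of s^2 = -tr A = -1.)
The constant term is -3.

-3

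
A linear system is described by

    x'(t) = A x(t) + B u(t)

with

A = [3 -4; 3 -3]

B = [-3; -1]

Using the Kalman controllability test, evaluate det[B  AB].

AB = [[-5], [-6]]
Controllability matrix C = [B  AB] = [[-3, -5], [-1, -6]]
det(C) = (-3)·(-6) - (-5)·(-1) = 18 - 5 = 13
Since det(C) ≠ 0, rank(C) = 2 and the system is completely controllable.

13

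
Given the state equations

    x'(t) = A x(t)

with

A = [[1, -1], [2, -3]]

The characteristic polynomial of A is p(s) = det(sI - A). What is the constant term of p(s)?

For a 2×2 matrix, det(sI - A) = s^2 - (tr A)s + det A.
tr A = -2, det A = -1.
So p(s) = s^2 + 2s - 1.
The constant term is -1.

-1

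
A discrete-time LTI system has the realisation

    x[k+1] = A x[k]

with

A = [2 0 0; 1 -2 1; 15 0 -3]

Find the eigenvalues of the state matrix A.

-3, -2, 2

det(zI - A) = z^3 - (tr A)z^2 + (M11 + M22 + M33)z - det A, where Mii is the 2×2 principal minor of A obtained by deleting row i and column i.
tr A = 2 + (-2) + (-3) = -3; M11 = (-2)·(-3) - 1·0 = 6 - 0 = 6; M22 = 2·(-3) - 0·15 = -6 - 0 = -6; M33 = 2·(-2) - 0·1 = -4 - 0 = -4; sum of minors = -4.
det A = 2·((-2)·(-3) - 1·0) - 0·(1·(-3) - 1·15) + 0·(1·0 - (-2)·15) = 2·6 - 0·(-18) + 0·30 = 12.
So p(z) = det(zI - A) = z^3 + 3z^2 - 4z - 12.
Rational-root test: any integer root divides -12. Testing small divisors, z = -2 works: p(-2) = -8 + 12 + 8 + (-12) = 0, so (z + 2) is a factor.
Dividing, p(z) = (z + 2)(z^2 + z - 6).
Factor z^2 + z - 6: two numbers with sum -1 and product -6 are 2 and -3, so z^2 + z - 6 = (z - 2)(z + 3).
Hence p(z) = (z - 2) (z + 2) (z + 3), with roots -3, -2, 2.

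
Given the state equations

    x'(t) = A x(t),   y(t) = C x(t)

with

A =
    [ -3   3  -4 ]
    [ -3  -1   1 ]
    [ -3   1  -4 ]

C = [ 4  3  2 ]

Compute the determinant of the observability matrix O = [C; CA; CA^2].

CA = [[-27, 11, -21]]
CA^2 = [[111, -113, 203]]
Observability matrix O = [C; CA; CA^2] = [[4, 3, 2], [-27, 11, -21], [111, -113, 203]]
Expanding along the first row, det(O) = 4·(11·203 - (-21)·(-113)) - 3·((-27)·203 - (-21)·111) + 2·((-27)·(-113) - 11·111) = 4·(-140) - 3·(-3150) + 2·1830 = 12550
Since det(O) ≠ 0, rank(O) = 3 and the system is completely observable.

12550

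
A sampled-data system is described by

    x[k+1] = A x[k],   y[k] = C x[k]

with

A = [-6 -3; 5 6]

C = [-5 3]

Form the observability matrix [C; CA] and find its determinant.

-300

CA = [[45, 33]]
Observability matrix O = [C; CA] = [[-5, 3], [45, 33]]
det(O) = (-5)·33 - 3·45 = -165 - 135 = -300
Since det(O) ≠ 0, rank(O) = 2 and the system is completely observable.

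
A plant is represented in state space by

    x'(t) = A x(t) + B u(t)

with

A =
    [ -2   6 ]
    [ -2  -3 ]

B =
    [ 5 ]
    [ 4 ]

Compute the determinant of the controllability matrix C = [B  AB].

-166

AB = [[14], [-22]]
Controllability matrix C = [B  AB] = [[5, 14], [4, -22]]
det(C) = 5·(-22) - 14·4 = -110 - 56 = -166
Since det(C) ≠ 0, rank(C) = 2 and the system is completely controllable.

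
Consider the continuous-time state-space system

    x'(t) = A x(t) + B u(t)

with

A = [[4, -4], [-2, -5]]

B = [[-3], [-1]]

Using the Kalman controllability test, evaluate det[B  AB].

AB = [[-8], [11]]
Controllability matrix C = [B  AB] = [[-3, -8], [-1, 11]]
det(C) = (-3)·11 - (-8)·(-1) = -33 - 8 = -41
Since det(C) ≠ 0, rank(C) = 2 and the system is completely controllable.

-41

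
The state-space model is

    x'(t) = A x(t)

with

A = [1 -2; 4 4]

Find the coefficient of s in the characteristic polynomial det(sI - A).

For a 2×2 matrix, det(sI - A) = s^2 - (tr A)s + det A.
tr A = 5, det A = 12.
So p(s) = s^2 - 5s + 12.
The coefficient of s is -5.

-5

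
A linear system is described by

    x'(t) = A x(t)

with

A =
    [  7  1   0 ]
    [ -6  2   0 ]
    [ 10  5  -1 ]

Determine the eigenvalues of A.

det(sI - A) = s^3 - (tr A)s^2 + (M11 + M22 + M33)s - det A, where Mii is the 2×2 principal minor of A obtained by deleting row i and column i.
tr A = 7 + 2 + (-1) = 8; M11 = 2·(-1) - 0·5 = -2 - 0 = -2; M22 = 7·(-1) - 0·10 = -7 - 0 = -7; M33 = 7·2 - 1·(-6) = 14 - (-6) = 20; sum of minors = 11.
det A = 7·(2·(-1) - 0·5) - 1·((-6)·(-1) - 0·10) + 0·((-6)·5 - 2·10) = 7·(-2) - 1·6 + 0·(-50) = -20.
So p(s) = det(sI - A) = s^3 - 8s^2 + 11s + 20.
Rational-root test: any integer root divides 20. Testing small divisors, s = -1 works: p(-1) = -1 + (-8) + (-11) + 20 = 0, so (s + 1) is a factor.
Dividing, p(s) = (s + 1)(s^2 - 9s + 20).
Factor s^2 - 9s + 20: two numbers with sum 9 and product 20 are 5 and 4, so s^2 - 9s + 20 = (s - 5)(s - 4).
Hence p(s) = (s - 5) (s - 4) (s + 1), with roots -1, 4, 5.
At least one eigenvalue has non-negative real part, so the system is not asymptotically stable.

-1, 4, 5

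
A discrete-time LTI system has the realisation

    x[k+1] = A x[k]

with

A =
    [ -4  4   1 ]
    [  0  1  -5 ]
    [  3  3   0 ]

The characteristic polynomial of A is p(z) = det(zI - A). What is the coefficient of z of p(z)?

8

Expand det(zI - A) for the 3×3 matrix.
p(z) = z^3 + 3z^2 + 8z + 123.
(Check: constant term = det(-A) = (-1)^3 det A = 123; coefficient of z^2 = -tr A = 3.)
The coefficient of z is 8.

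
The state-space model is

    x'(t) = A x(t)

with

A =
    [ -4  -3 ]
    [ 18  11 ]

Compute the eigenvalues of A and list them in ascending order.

2, 5

det(sI - A) = s^2 - (tr A)s + det A, with tr A = (-4) + 11 = 7 and det A = (-4)·11 - (-3)·18 = -44 - (-54) = 10.
So p(s) = det(sI - A) = s^2 - 7s + 10.
Factor s^2 - 7s + 10: two numbers with sum 7 and product 10 are 5 and 2, so s^2 - 7s + 10 = (s - 5)(s - 2).
Hence p(s) = (s - 5) (s - 2), with roots 2, 5.
At least one eigenvalue has non-negative real part, so the system is not asymptotically stable.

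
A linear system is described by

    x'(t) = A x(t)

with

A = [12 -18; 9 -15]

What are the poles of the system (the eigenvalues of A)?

det(sI - A) = s^2 - (tr A)s + det A, with tr A = 12 + (-15) = -3 and det A = 12·(-15) - (-18)·9 = -180 - (-162) = -18.
So p(s) = det(sI - A) = s^2 + 3s - 18.
Factor s^2 + 3s - 18: two numbers with sum -3 and product -18 are 3 and -6, so s^2 + 3s - 18 = (s - 3)(s + 6).
Hence p(s) = (s - 3) (s + 6), with roots -6, 3.
At least one eigenvalue has non-negative real part, so the system is not asymptotically stable.

-6, 3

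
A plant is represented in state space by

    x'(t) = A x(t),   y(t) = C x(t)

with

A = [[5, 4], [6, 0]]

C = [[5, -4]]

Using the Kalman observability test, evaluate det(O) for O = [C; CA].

104

CA = [[1, 20]]
Observability matrix O = [C; CA] = [[5, -4], [1, 20]]
det(O) = 5·20 - (-4)·1 = 100 - (-4) = 104
Since det(O) ≠ 0, rank(O) = 2 and the system is completely observable.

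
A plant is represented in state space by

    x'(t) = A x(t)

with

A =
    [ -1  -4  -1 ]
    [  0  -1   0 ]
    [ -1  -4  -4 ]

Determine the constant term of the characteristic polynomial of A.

3

Expand det(sI - A) for the 3×3 matrix.
p(s) = s^3 + 6s^2 + 8s + 3.
(Check: constant term = det(-A) = (-1)^3 det A = 3; coefficient of s^2 = -tr A = 6.)
The constant term is 3.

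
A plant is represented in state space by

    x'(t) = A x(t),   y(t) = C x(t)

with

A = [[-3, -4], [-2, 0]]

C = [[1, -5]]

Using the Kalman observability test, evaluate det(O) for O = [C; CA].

CA = [[7, -4]]
Observability matrix O = [C; CA] = [[1, -5], [7, -4]]
det(O) = 1·(-4) - (-5)·7 = -4 - (-35) = 31
Since det(O) ≠ 0, rank(O) = 2 and the system is completely observable.

31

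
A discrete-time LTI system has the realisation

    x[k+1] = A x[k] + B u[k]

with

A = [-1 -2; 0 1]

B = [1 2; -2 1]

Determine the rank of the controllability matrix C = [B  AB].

2

AB = [[3, -4], [-2, 1]]
Controllability matrix C = [B  AB] = [[1, 2, 3, -4], [-2, 1, -2, 1]]
Take the 2×2 submatrix of C formed by columns 1, 2: [[1, 2], [-2, 1]]. Its determinant is 1·1 - 2·(-2) = 1 - (-4) = 5 ≠ 0.
So rank(C) ≥ 2; since C has 2 rows, rank(C) = 2.
rank(C) = 2 = n, so the pair (A, B) is completely controllable.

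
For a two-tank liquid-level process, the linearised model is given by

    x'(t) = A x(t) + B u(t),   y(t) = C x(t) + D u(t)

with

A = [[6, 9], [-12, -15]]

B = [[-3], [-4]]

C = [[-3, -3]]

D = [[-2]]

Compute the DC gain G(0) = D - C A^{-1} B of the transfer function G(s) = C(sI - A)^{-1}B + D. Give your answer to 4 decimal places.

1.5000

G(0) = C(-A)^{-1}B + D = -C A^{-1} B + D.
det A = 18, so A^{-1} = (1/18)·adj(A) = [[-5/6, -1/2], [2/3, 1/3]]
A^{-1} B = [9/2, -10/3]^T
C A^{-1} B = -7/2
G(0) = D - C A^{-1} B = -2 - (-7/2) = 3/2 ≈ 1.5000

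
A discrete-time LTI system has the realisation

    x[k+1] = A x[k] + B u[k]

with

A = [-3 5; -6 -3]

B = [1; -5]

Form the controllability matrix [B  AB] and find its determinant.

-131

AB = [[-28], [9]]
Controllability matrix C = [B  AB] = [[1, -28], [-5, 9]]
det(C) = 1·9 - (-28)·(-5) = 9 - 140 = -131
Since det(C) ≠ 0, rank(C) = 2 and the system is completely controllable.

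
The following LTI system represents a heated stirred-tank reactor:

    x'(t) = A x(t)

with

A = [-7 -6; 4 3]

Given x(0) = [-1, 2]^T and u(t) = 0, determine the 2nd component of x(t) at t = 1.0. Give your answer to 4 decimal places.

1.3719

det(sI - A) = s^2 - (tr A)s + det A, with tr A = (-7) + 3 = -4 and det A = (-7)·3 - (-6)·4 = -21 - (-24) = 3.
So p(s) = det(sI - A) = s^2 + 4s + 3.
Factor s^2 + 4s + 3: two numbers with sum -4 and product 3 are -1 and -3, so s^2 + 4s + 3 = (s + 1)(s + 3).
Hence p(s) = (s + 1) (s + 3), with roots -3, -1.
The eigenvalues -3, -1 are distinct and real, so A is diagonalisable and x(t) = e^{At} x(0) = V diag(e^{λ_i t}) V^{-1} x(0), where the columns of V are the eigenvectors.
λ = -3: A - (-3)I = [[-4, -6], [4, 6]]. Row 1 gives (-4)·v1 + (-6)·v2 = 0, so take v_1 = [3, -2]^T.
λ = -1: A - (-1)I = [[-6, -6], [4, 4]]. Row 1 gives (-6)·v1 + (-6)·v2 = 0, so take v_2 = [-1, 1]^T.
V = [v_1 v_2] = [[3, -1], [-2, 1]] has det V = 1, so V^{-1} = adj(V)/det V = [[1, 1], [2, 3]].
Modal coordinates z(0) = V^{-1} x(0): 1·(-1) + 1·2 = 1; 2·(-1) + 3·2 = 4; so z(0) = [1, 4]^T.
x_2(t) = Σ_i (v_i)_2 · z_i(0) · e^{λ_i t} (row 2 of V times the modal terms).
x_2(1.0) = (-2)·1·e^{-3·1.0} + 1·4·e^{-1·1.0} = (-2)·0.049787 + 4·0.367879 = 1.3719.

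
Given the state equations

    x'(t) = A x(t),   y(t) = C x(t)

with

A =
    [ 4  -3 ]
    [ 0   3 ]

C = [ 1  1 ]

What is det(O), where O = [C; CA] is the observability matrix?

-4

CA = [[4, 0]]
Observability matrix O = [C; CA] = [[1, 1], [4, 0]]
det(O) = 1·0 - 1·4 = 0 - 4 = -4
Since det(O) ≠ 0, rank(O) = 2 and the system is completely observable.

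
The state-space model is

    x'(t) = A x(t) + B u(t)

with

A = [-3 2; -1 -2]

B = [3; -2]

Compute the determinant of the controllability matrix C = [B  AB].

AB = [[-13], [1]]
Controllability matrix C = [B  AB] = [[3, -13], [-2, 1]]
det(C) = 3·1 - (-13)·(-2) = 3 - 26 = -23
Since det(C) ≠ 0, rank(C) = 2 and the system is completely controllable.

-23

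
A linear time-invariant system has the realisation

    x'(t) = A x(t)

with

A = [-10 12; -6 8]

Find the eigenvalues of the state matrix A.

-4, 2

det(sI - A) = s^2 - (tr A)s + det A, with tr A = (-10) + 8 = -2 and det A = (-10)·8 - 12·(-6) = -80 - (-72) = -8.
So p(s) = det(sI - A) = s^2 + 2s - 8.
Factor s^2 + 2s - 8: two numbers with sum -2 and product -8 are 2 and -4, so s^2 + 2s - 8 = (s - 2)(s + 4).
Hence p(s) = (s - 2) (s + 4), with roots -4, 2.
At least one eigenvalue has non-negative real part, so the system is not asymptotically stable.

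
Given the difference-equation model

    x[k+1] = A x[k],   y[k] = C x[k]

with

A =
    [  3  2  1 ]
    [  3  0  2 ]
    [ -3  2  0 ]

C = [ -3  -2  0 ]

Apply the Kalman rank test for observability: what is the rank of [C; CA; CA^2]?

CA = [[-15, -6, -7]]
CA^2 = [[-42, -44, -27]]
Observability matrix O = [C; CA; CA^2] = [[-3, -2, 0], [-15, -6, -7], [-42, -44, -27]]
det(O) = (-3)·((-6)·(-27) - (-7)·(-44)) - (-2)·((-15)·(-27) - (-7)·(-42)) + 0·((-15)·(-44) - (-6)·(-42)) = (-3)·(-146) - (-2)·111 + 0·408 = 660 ≠ 0, so rank(O) = 3.
rank(O) = 3 = n, so the pair (A, C) is completely observable.

3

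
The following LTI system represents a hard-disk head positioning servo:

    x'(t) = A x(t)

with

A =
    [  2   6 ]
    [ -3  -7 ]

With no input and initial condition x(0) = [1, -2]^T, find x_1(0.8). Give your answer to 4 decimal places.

det(sI - A) = s^2 - (tr A)s + det A, with tr A = 2 + (-7) = -5 and det A = 2·(-7) - 6·(-3) = -14 - (-18) = 4.
So p(s) = det(sI - A) = s^2 + 5s + 4.
Factor s^2 + 5s + 4: two numbers with sum -5 and product 4 are -1 and -4, so s^2 + 5s + 4 = (s + 1)(s + 4).
Hence p(s) = (s + 1) (s + 4), with roots -4, -1.
The eigenvalues -4, -1 are distinct and real, so A is diagonalisable and x(t) = e^{At} x(0) = V diag(e^{λ_i t}) V^{-1} x(0), where the columns of V are the eigenvectors.
λ = -4: A - (-4)I = [[6, 6], [-3, -3]]. Row 1 gives 6·v1 + 6·v2 = 0, so take v_1 = [1, -1]^T.
λ = -1: A - (-1)I = [[3, 6], [-3, -6]]. Row 1 gives 3·v1 + 6·v2 = 0, so take v_2 = [2, -1]^T.
V = [v_1 v_2] = [[1, 2], [-1, -1]] has det V = 1, so V^{-1} = adj(V)/det V = [[-1, -2], [1, 1]].
Modal coordinates z(0) = V^{-1} x(0): (-1)·1 + (-2)·(-2) = 3; 1·1 + 1·(-2) = -1; so z(0) = [3, -1]^T.
x_1(t) = Σ_i (v_i)_1 · z_i(0) · e^{λ_i t} (row 1 of V times the modal terms).
x_1(0.8) = 1·3·e^{-4·0.8} + 2·(-1)·e^{-1·0.8} = 3·0.040762 + (-2)·0.449329 = -0.7764.

-0.7764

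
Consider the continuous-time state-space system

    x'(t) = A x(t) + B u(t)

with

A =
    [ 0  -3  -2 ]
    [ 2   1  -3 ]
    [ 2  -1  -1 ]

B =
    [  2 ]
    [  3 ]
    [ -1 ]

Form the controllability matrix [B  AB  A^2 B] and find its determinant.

AB = [[-7], [10], [2]]
A^2B = [[-34], [-10], [-26]]
Controllability matrix C = [B  AB  A^2B] = [[2, -7, -34], [3, 10, -10], [-1, 2, -26]]
Expanding along the first row, det(C) = 2·(10·(-26) - (-10)·2) - (-7)·(3·(-26) - (-10)·(-1)) + (-34)·(3·2 - 10·(-1)) = 2·(-240) - (-7)·(-88) + (-34)·16 = -1640
Since det(C) ≠ 0, rank(C) = 3 and the system is completely controllable.

-1640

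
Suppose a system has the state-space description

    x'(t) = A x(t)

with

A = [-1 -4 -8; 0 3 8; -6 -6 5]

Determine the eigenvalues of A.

det(sI - A) = s^3 - (tr A)s^2 + (M11 + M22 + M33)s - det A, where Mii is the 2×2 principal minor of A obtained by deleting row i and column i.
tr A = (-1) + 3 + 5 = 7; M11 = 3·5 - 8·(-6) = 15 - (-48) = 63; M22 = (-1)·5 - (-8)·(-6) = -5 - 48 = -53; M33 = (-1)·3 - (-4)·0 = -3 - 0 = -3; sum of minors = 7.
det A = (-1)·(3·5 - 8·(-6)) - (-4)·(0·5 - 8·(-6)) + (-8)·(0·(-6) - 3·(-6)) = (-1)·63 - (-4)·48 + (-8)·18 = -15.
So p(s) = det(sI - A) = s^3 - 7s^2 + 7s + 15.
Rational-root test: any integer root divides 15. Testing small divisors, s = -1 works: p(-1) = -1 + (-7) + (-7) + 15 = 0, so (s + 1) is a factor.
Dividing, p(s) = (s + 1)(s^2 - 8s + 15).
Factor s^2 - 8s + 15: two numbers with sum 8 and product 15 are 5 and 3, so s^2 - 8s + 15 = (s - 5)(s - 3).
Hence p(s) = (s - 5) (s - 3) (s + 1), with roots -1, 3, 5.
At least one eigenvalue has non-negative real part, so the system is not asymptotically stable.

-1, 3, 5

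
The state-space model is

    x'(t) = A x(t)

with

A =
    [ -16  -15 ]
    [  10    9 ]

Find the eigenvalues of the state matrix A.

-6, -1

det(sI - A) = s^2 - (tr A)s + det A, with tr A = (-16) + 9 = -7 and det A = (-16)·9 - (-15)·10 = -144 - (-150) = 6.
So p(s) = det(sI - A) = s^2 + 7s + 6.
Factor s^2 + 7s + 6: two numbers with sum -7 and product 6 are -1 and -6, so s^2 + 7s + 6 = (s + 1)(s + 6).
Hence p(s) = (s + 1) (s + 6), with roots -6, -1.
All eigenvalues have negative real part, so the system is asymptotically stable.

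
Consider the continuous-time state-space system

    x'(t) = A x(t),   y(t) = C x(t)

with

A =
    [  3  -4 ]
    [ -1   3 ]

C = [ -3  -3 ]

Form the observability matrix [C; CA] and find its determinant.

-27

CA = [[-6, 3]]
Observability matrix O = [C; CA] = [[-3, -3], [-6, 3]]
det(O) = (-3)·3 - (-3)·(-6) = -9 - 18 = -27
Since det(O) ≠ 0, rank(O) = 2 and the system is completely observable.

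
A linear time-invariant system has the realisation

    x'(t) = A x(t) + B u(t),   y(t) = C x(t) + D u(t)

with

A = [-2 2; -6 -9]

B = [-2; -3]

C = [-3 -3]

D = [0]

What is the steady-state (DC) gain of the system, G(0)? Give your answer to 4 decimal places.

G(0) = C(-A)^{-1}B + D = -C A^{-1} B + D.
det A = 30, so A^{-1} = (1/30)·adj(A) = [[-3/10, -1/15], [1/5, -1/15]]
A^{-1} B = [4/5, -1/5]^T
C A^{-1} B = -9/5
G(0) = D - C A^{-1} B = 0 - (-9/5) = 9/5 ≈ 1.8000

1.8000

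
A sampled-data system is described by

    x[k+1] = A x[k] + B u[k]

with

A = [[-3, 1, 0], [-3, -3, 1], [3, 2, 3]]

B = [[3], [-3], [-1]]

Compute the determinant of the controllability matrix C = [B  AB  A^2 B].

1915

AB = [[-12], [-1], [0]]
A^2B = [[35], [39], [-38]]
Controllability matrix C = [B  AB  A^2B] = [[3, -12, 35], [-3, -1, 39], [-1, 0, -38]]
Expanding along the first row, det(C) = 3·((-1)·(-38) - 39·0) - (-12)·((-3)·(-38) - 39·(-1)) + 35·((-3)·0 - (-1)·(-1)) = 3·38 - (-12)·153 + 35·(-1) = 1915
Since det(C) ≠ 0, rank(C) = 3 and the system is completely controllable.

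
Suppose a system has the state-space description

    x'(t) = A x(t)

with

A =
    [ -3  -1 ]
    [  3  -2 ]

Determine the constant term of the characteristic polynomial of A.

For a 2×2 matrix, det(sI - A) = s^2 - (tr A)s + det A.
tr A = -5, det A = 9.
So p(s) = s^2 + 5s + 9.
The constant term is 9.

9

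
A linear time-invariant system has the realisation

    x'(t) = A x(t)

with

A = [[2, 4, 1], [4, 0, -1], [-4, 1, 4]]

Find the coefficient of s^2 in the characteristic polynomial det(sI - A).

-6

Expand det(sI - A) for the 3×3 matrix.
p(s) = s^3 - 6s^2 - 3s + 42.
(Check: constant term = det(-A) = (-1)^3 det A = 42; coefficient of s^2 = -tr A = -6.)
The coefficient of s^2 is -6.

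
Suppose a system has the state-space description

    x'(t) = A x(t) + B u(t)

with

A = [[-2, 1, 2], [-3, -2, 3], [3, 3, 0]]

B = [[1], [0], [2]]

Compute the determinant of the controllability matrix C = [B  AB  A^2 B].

AB = [[2], [3], [3]]
A^2B = [[5], [-3], [15]]
Controllability matrix C = [B  AB  A^2B] = [[1, 2, 5], [0, 3, -3], [2, 3, 15]]
Expanding along the first row, det(C) = 1·(3·15 - (-3)·3) - 2·(0·15 - (-3)·2) + 5·(0·3 - 3·2) = 1·54 - 2·6 + 5·(-6) = 12
Since det(C) ≠ 0, rank(C) = 3 and the system is completely controllable.

12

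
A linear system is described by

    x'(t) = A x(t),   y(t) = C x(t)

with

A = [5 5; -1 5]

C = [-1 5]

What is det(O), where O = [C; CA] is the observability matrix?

CA = [[-10, 20]]
Observability matrix O = [C; CA] = [[-1, 5], [-10, 20]]
det(O) = (-1)·20 - 5·(-10) = -20 - (-50) = 30
Since det(O) ≠ 0, rank(O) = 2 and the system is completely observable.

30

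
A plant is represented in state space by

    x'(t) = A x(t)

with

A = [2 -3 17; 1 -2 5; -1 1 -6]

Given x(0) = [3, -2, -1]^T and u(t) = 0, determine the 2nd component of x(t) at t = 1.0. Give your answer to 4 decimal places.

-0.8828

det(sI - A) = s^3 - (tr A)s^2 + (M11 + M22 + M33)s - det A, where Mii is the 2×2 principal minor of A obtained by deleting row i and column i.
tr A = 2 + (-2) + (-6) = -6; M11 = (-2)·(-6) - 5·1 = 12 - 5 = 7; M22 = 2·(-6) - 17·(-1) = -12 - (-17) = 5; M33 = 2·(-2) - (-3)·1 = -4 - (-3) = -1; sum of minors = 11.
det A = 2·((-2)·(-6) - 5·1) - (-3)·(1·(-6) - 5·(-1)) + 17·(1·1 - (-2)·(-1)) = 2·7 - (-3)·(-1) + 17·(-1) = -6.
So p(s) = det(sI - A) = s^3 + 6s^2 + 11s + 6.
Rational-root test: any integer root divides 6. Testing small divisors, s = -1 works: p(-1) = -1 + 6 + (-11) + 6 = 0, so (s + 1) is a factor.
Dividing, p(s) = (s + 1)(s^2 + 5s + 6).
Factor s^2 + 5s + 6: two numbers with sum -5 and product 6 are -2 and -3, so s^2 + 5s + 6 = (s + 2)(s + 3).
Hence p(s) = (s + 1) (s + 2) (s + 3), with roots -3, -2, -1.
The eigenvalues -3, -2, -1 are distinct and real, so A is diagonalisable and x(t) = e^{At} x(0) = V diag(e^{λ_i t}) V^{-1} x(0), where the columns of V are the eigenvectors.
λ = -3: A - (-3)I = [[5, -3, 17], [1, 1, 5], [-1, 1, -3]]. v must be orthogonal to every row; (row 1) × (row 2) = [-32, -8, 8], so take v_1 = [4, 1, -1]^T.
λ = -2: A - (-2)I = [[4, -3, 17], [1, 0, 5], [-1, 1, -4]]. v must be orthogonal to every row; (row 1) × (row 2) = [-15, -3, 3], so take v_2 = [5, 1, -1]^T.
λ = -1: A - (-1)I = [[3, -3, 17], [1, -1, 5], [-1, 1, -5]]. v must be orthogonal to every row; (row 1) × (row 2) = [2, 2, 0], so take v_3 = [1, 1, 0]^T.
V = [v_1 v_2 v_3] = [[4, 5, 1], [1, 1, 1], [-1, -1, 0]] has det V = -1, so V^{-1} = adj(V)/det V = [[-1, 1, -4], [1, -1, 3], [0, 1, 1]].
Modal coordinates z(0) = V^{-1} x(0): (-1)·3 + 1·(-2) + (-4)·(-1) = -1; 1·3 + (-1)·(-2) + 3·(-1) = 2; 0·3 + 1·(-2) + 1·(-1) = -3; so z(0) = [-1, 2, -3]^T.
x_2(t) = Σ_i (v_i)_2 · z_i(0) · e^{λ_i t} (row 2 of V times the modal terms).
x_2(1.0) = 1·(-1)·e^{-3·1.0} + 1·2·e^{-2·1.0} + 1·(-3)·e^{-1·1.0} = (-1)·0.049787 + 2·0.135335 + (-3)·0.367879 = -0.8828.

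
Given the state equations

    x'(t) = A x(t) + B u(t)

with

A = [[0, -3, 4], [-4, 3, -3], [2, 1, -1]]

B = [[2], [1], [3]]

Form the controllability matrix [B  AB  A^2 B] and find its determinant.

194

AB = [[9], [-14], [2]]
A^2B = [[50], [-84], [2]]
Controllability matrix C = [B  AB  A^2B] = [[2, 9, 50], [1, -14, -84], [3, 2, 2]]
Expanding along the first row, det(C) = 2·((-14)·2 - (-84)·2) - 9·(1·2 - (-84)·3) + 50·(1·2 - (-14)·3) = 2·140 - 9·254 + 50·44 = 194
Since det(C) ≠ 0, rank(C) = 3 and the system is completely controllable.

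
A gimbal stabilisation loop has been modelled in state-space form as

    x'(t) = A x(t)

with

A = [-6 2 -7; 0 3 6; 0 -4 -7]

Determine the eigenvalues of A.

-6, -3, -1

det(sI - A) = s^3 - (tr A)s^2 + (M11 + M22 + M33)s - det A, where Mii is the 2×2 principal minor of A obtained by deleting row i and column i.
tr A = (-6) + 3 + (-7) = -10; M11 = 3·(-7) - 6·(-4) = -21 - (-24) = 3; M22 = (-6)·(-7) - (-7)·0 = 42 - 0 = 42; M33 = (-6)·3 - 2·0 = -18 - 0 = -18; sum of minors = 27.
det A = (-6)·(3·(-7) - 6·(-4)) - 2·(0·(-7) - 6·0) + (-7)·(0·(-4) - 3·0) = (-6)·3 - 2·0 + (-7)·0 = -18.
So p(s) = det(sI - A) = s^3 + 10s^2 + 27s + 18.
Rational-root test: any integer root divides 18. Testing small divisors, s = -1 works: p(-1) = -1 + 10 + (-27) + 18 = 0, so (s + 1) is a factor.
Dividing, p(s) = (s + 1)(s^2 + 9s + 18).
Factor s^2 + 9s + 18: two numbers with sum -9 and product 18 are -3 and -6, so s^2 + 9s + 18 = (s + 3)(s + 6).
Hence p(s) = (s + 1) (s + 3) (s + 6), with roots -6, -3, -1.
All eigenvalues have negative real part, so the system is asymptotically stable.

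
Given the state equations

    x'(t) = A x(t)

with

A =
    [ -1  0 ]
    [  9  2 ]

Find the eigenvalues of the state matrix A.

det(sI - A) = s^2 - (tr A)s + det A, with tr A = (-1) + 2 = 1 and det A = (-1)·2 - 0·9 = -2 - 0 = -2.
So p(s) = det(sI - A) = s^2 - s - 2.
Factor s^2 - s - 2: two numbers with sum 1 and product -2 are 2 and -1, so s^2 - s - 2 = (s - 2)(s + 1).
Hence p(s) = (s - 2) (s + 1), with roots -1, 2.
At least one eigenvalue has non-negative real part, so the system is not asymptotically stable.

-1, 2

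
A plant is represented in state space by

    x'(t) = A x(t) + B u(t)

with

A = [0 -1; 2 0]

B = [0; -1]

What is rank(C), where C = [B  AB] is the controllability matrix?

2

AB = [[1], [0]]
Controllability matrix C = [B  AB] = [[0, 1], [-1, 0]]
det(C) = 0·0 - 1·(-1) = 0 - (-1) = 1 ≠ 0, so rank(C) = 2.
rank(C) = 2 = n, so the pair (A, B) is completely controllable.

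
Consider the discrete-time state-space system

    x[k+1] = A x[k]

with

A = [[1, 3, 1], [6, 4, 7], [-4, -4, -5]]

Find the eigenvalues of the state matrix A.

det(zI - A) = z^3 - (tr A)z^2 + (M11 + M22 + M33)z - det A, where Mii is the 2×2 principal minor of A obtained by deleting row i and column i.
tr A = 1 + 4 + (-5) = 0; M11 = 4·(-5) - 7·(-4) = -20 - (-28) = 8; M22 = 1·(-5) - 1·(-4) = -5 - (-4) = -1; M33 = 1·4 - 3·6 = 4 - 18 = -14; sum of minors = -7.
det A = 1·(4·(-5) - 7·(-4)) - 3·(6·(-5) - 7·(-4)) + 1·(6·(-4) - 4·(-4)) = 1·8 - 3·(-2) + 1·(-8) = 6.
So p(z) = det(zI - A) = z^3 - 7z - 6.
Rational-root test: any integer root divides -6. Testing small divisors, z = -1 works: p(-1) = -1 + 0 + 7 + (-6) = 0, so (z + 1) is a factor.
Dividing, p(z) = (z + 1)(z^2 - z - 6).
Factor z^2 - z - 6: two numbers with sum 1 and product -6 are 3 and -2, so z^2 - z - 6 = (z - 3)(z + 2).
Hence p(z) = (z - 3) (z + 1) (z + 2), with roots -2, -1, 3.

-2, -1, 3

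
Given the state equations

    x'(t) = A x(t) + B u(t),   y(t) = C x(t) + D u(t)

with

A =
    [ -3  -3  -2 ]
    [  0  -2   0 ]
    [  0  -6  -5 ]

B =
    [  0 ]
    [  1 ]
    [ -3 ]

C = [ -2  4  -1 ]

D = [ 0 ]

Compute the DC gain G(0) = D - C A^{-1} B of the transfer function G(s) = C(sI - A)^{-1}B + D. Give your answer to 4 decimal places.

2.6000

G(0) = C(-A)^{-1}B + D = -C A^{-1} B + D.
det A = -30, so A^{-1} = (1/-30)·adj(A) = [[-1/3, 1/10, 2/15], [0, -1/2, 0], [0, 3/5, -1/5]]
A^{-1} B = [-3/10, -1/2, 6/5]^T
C A^{-1} B = -13/5
G(0) = D - C A^{-1} B = 0 - (-13/5) = 13/5 ≈ 2.6000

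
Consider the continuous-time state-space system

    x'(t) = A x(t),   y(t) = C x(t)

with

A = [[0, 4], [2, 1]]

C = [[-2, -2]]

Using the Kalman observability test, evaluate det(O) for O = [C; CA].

CA = [[-4, -10]]
Observability matrix O = [C; CA] = [[-2, -2], [-4, -10]]
det(O) = (-2)·(-10) - (-2)·(-4) = 20 - 8 = 12
Since det(O) ≠ 0, rank(O) = 2 and the system is completely observable.

12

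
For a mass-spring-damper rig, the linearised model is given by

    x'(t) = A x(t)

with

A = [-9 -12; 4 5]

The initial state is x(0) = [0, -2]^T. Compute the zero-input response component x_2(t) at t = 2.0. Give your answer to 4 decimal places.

-1.0678

det(sI - A) = s^2 - (tr A)s + det A, with tr A = (-9) + 5 = -4 and det A = (-9)·5 - (-12)·4 = -45 - (-48) = 3.
So p(s) = det(sI - A) = s^2 + 4s + 3.
Factor s^2 + 4s + 3: two numbers with sum -4 and product 3 are -1 and -3, so s^2 + 4s + 3 = (s + 1)(s + 3).
Hence p(s) = (s + 1) (s + 3), with roots -3, -1.
The eigenvalues -3, -1 are distinct and real, so A is diagonalisable and x(t) = e^{At} x(0) = V diag(e^{λ_i t}) V^{-1} x(0), where the columns of V are the eigenvectors.
λ = -3: A - (-3)I = [[-6, -12], [4, 8]]. Row 1 gives (-6)·v1 + (-12)·v2 = 0, so take v_1 = [-2, 1]^T.
λ = -1: A - (-1)I = [[-8, -12], [4, 6]]. Row 1 gives (-8)·v1 + (-12)·v2 = 0, so take v_2 = [-3, 2]^T.
V = [v_1 v_2] = [[-2, -3], [1, 2]] has det V = -1, so V^{-1} = adj(V)/det V = [[-2, -3], [1, 2]].
Modal coordinates z(0) = V^{-1} x(0): (-2)·0 + (-3)·(-2) = 6; 1·0 + 2·(-2) = -4; so z(0) = [6, -4]^T.
x_2(t) = Σ_i (v_i)_2 · z_i(0) · e^{λ_i t} (row 2 of V times the modal terms).
x_2(2.0) = 1·6·e^{-3·2.0} + 2·(-4)·e^{-1·2.0} = 6·0.002479 + (-8)·0.135335 = -1.0678.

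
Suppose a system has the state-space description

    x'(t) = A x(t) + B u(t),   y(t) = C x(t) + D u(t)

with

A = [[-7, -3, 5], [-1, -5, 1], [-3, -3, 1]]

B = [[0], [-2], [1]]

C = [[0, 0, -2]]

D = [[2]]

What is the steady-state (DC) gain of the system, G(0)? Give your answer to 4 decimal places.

-0.8000

G(0) = C(-A)^{-1}B + D = -C A^{-1} B + D.
det A = -40, so A^{-1} = (1/-40)·adj(A) = [[1/20, 3/10, -11/20], [1/20, -1/5, -1/20], [3/10, 3/10, -4/5]]
A^{-1} B = [-23/20, 7/20, -7/5]^T
C A^{-1} B = 14/5
G(0) = D - C A^{-1} B = 2 - (14/5) = -4/5 ≈ -0.8000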